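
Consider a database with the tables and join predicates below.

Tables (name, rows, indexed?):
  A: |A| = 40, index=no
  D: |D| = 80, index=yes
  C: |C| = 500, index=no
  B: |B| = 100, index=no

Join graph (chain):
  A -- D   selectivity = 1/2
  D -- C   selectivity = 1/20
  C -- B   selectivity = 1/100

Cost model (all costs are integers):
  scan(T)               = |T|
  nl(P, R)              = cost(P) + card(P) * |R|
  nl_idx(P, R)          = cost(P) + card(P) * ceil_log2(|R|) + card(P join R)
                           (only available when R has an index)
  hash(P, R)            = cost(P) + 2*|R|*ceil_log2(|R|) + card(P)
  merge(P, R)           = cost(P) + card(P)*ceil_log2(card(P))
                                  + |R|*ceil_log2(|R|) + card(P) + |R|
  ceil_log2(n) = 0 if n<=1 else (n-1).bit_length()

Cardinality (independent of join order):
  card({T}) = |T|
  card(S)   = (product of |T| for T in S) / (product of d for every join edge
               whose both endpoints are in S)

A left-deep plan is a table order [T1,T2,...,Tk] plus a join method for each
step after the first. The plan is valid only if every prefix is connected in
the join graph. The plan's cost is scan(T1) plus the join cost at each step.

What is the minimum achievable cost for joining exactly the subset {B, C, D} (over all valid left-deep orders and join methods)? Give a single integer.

4020

Selinger DP over subsets of {B,C,D}:
  {D}: scan cost=80, card=80
  {C}: scan cost=500, card=500
  {B}: scan cost=100, card=100
  {CD}: card=2000; try (D,hash)→2120, (C,merge)→5720, (D,nl_idx)→6000, (D,merge)→6140, (C,hash)→9160, (C,nl)→40080 …(+1); best=2120 via (D,hash)
  {BC}: card=500; try (B,hash)→2400, (C,merge)→5900, (B,merge)→6300, (C,hash)→9200, (C,nl)→50100, (B,nl)→50500; best=2400 via (B,hash)
  {BCD}: card=2000; try (D,hash)→4020, (B,hash)→5520, (D,nl_idx)→7900, (D,merge)→8040, (B,merge)→26920, (D,nl)→42400 …(+1); best=4020 via (D,hash)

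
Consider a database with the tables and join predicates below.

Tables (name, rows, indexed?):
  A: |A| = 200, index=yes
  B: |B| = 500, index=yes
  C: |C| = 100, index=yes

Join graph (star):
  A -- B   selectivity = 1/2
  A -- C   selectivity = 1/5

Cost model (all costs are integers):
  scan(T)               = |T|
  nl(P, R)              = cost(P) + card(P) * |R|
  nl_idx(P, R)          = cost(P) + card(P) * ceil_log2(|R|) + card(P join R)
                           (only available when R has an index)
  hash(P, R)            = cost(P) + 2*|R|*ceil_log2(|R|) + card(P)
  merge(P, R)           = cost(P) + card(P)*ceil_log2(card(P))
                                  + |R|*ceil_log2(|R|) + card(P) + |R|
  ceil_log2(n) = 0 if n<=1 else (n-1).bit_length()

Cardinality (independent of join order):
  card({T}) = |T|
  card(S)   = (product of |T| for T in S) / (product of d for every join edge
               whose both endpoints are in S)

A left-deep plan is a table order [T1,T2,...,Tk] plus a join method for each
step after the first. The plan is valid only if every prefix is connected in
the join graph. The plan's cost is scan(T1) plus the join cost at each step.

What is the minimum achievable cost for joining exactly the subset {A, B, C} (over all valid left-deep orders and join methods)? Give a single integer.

14800

Selinger DP over subsets of {A,B,C}:
  {A}: scan cost=200, card=200
  {B}: scan cost=500, card=500
  {C}: scan cost=100, card=100
  {AB}: card=50000; try (A,hash)→4200, (B,merge)→7000, (A,merge)→7300, (B,hash)→9400, (B,nl_idx)→52000, (A,nl_idx)→54500 …(+2); best=4200 via (A,hash)
  {AC}: card=4000; try (C,hash)→1800, (A,merge)→2700, (C,merge)→2800, (A,hash)→3400, (A,nl_idx)→4900, (C,nl_idx)→5600 …(+2); best=1800 via (C,hash)
  {ABC}: card=1000000; try (B,hash)→14800, (C,hash)→55600, (B,merge)→58800, (C,merge)→855000, (B,nl_idx)→1037800, (C,nl_idx)→1354200 …(+2); best=14800 via (B,hash)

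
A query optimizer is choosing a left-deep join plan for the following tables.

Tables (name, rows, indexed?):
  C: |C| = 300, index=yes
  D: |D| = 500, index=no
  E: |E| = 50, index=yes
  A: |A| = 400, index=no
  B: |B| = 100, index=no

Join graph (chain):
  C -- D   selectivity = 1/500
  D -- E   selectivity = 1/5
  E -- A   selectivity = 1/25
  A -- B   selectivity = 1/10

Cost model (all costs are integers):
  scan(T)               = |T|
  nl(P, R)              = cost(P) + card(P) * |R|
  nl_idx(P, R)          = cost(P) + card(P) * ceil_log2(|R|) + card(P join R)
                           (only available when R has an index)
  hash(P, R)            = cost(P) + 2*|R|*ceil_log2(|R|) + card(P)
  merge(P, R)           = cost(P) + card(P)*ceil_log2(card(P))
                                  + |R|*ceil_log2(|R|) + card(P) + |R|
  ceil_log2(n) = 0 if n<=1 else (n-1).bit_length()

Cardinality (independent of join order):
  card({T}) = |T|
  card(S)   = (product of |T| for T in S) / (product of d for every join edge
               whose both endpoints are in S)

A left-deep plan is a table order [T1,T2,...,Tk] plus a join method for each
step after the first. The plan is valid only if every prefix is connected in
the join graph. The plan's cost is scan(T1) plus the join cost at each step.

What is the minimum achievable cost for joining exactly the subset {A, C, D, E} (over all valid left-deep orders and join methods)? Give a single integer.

16400

Selinger DP over subsets of {A,C,D,E}:
  {C}: scan cost=300, card=300
  {D}: scan cost=500, card=500
  {E}: scan cost=50, card=50
  {A}: scan cost=400, card=400
  {CD}: card=300; try (C,nl_idx)→5300, (C,hash)→6400, (D,merge)→8300, (C,merge)→8500, (D,hash)→9600, (D,nl)→150300 …(+1); best=5300 via (C,nl_idx)
  {DE}: card=5000; try (E,hash)→1600, (D,merge)→5400, (E,merge)→5850, (E,nl_idx)→8500, (D,hash)→9100, (D,nl)→25050 …(+1); best=1600 via (E,hash)
  {AE}: card=800; try (E,hash)→1400, (E,nl_idx)→3600, (A,merge)→4400, (E,merge)→4750, (A,hash)→7300, (A,nl)→20050 …(+1); best=1400 via (E,hash)
  {CDE}: card=3000; try (E,hash)→6200, (E,merge)→8650, (E,nl_idx)→10100, (C,hash)→12000, (E,nl)→20300, (C,nl_idx)→49600 …(+2); best=6200 via (E,hash)
  {ADE}: card=80000; try (D,hash)→11200, (A,hash)→13800, (D,merge)→15200, (A,merge)→75600, (D,nl)→401400, (A,nl)→2001600; best=11200 via (D,hash)
  {ACDE}: card=48000; try (A,hash)→16400, (A,merge)→49200, (C,hash)→96600, (C,nl_idx)→779200, (A,nl)→1206200, (C,merge)→1454200 …(+1); best=16400 via (A,hash)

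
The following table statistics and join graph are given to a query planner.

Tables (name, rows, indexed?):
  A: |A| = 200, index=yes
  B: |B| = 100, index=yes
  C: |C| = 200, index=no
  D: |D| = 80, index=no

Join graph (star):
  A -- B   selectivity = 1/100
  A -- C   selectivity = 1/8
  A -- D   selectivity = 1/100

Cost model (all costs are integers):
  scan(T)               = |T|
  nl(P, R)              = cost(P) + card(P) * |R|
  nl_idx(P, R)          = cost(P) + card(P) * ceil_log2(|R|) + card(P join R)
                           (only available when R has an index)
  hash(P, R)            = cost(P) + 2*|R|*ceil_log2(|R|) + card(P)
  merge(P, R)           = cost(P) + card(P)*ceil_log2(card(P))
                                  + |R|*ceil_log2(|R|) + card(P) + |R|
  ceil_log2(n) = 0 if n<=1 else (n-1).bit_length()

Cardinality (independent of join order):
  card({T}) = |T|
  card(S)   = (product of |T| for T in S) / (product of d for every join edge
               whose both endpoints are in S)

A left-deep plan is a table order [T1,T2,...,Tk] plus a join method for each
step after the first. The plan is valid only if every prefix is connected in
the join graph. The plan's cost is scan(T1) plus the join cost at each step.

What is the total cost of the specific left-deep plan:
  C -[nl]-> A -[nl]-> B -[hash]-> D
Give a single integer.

step 1: scan C: cost=200, card=200
step 2: join A via nl
    card(P join A) = 200*200/(8) = 5000
    cost = 200 + 200*200 = 40200
step 3: join B via nl
    card(P join B) = 5000*100/(100) = 5000
    cost = 40200 + 5000*100 = 540200
step 4: join D via hash
    card(P join D) = 5000*80/(100) = 4000
    cost = 540200 + 2*80*7 + 5000 = 546320

546320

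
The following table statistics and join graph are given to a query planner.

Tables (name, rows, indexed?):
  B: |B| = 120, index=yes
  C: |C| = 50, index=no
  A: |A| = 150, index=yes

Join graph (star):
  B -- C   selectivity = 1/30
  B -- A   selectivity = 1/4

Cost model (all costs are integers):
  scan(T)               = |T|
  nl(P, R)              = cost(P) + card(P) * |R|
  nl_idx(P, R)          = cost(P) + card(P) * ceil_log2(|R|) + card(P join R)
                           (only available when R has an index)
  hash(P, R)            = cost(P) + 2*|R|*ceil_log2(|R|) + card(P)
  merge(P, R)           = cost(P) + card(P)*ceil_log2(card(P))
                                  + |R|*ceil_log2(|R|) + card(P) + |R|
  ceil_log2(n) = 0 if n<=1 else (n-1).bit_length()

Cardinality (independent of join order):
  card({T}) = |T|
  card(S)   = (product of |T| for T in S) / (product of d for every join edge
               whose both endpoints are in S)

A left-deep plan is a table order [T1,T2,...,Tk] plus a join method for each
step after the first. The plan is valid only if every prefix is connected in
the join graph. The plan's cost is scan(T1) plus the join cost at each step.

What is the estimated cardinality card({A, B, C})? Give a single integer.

Tables in S: A(150), B(120), C(50)
Edges inside S: B-C(d=30), B-A(d=4)
numerator = 150 * 120 * 50 = 900000
denominator = 30 * 4 = 120
card(S) = 900000 / 120 = 7500

7500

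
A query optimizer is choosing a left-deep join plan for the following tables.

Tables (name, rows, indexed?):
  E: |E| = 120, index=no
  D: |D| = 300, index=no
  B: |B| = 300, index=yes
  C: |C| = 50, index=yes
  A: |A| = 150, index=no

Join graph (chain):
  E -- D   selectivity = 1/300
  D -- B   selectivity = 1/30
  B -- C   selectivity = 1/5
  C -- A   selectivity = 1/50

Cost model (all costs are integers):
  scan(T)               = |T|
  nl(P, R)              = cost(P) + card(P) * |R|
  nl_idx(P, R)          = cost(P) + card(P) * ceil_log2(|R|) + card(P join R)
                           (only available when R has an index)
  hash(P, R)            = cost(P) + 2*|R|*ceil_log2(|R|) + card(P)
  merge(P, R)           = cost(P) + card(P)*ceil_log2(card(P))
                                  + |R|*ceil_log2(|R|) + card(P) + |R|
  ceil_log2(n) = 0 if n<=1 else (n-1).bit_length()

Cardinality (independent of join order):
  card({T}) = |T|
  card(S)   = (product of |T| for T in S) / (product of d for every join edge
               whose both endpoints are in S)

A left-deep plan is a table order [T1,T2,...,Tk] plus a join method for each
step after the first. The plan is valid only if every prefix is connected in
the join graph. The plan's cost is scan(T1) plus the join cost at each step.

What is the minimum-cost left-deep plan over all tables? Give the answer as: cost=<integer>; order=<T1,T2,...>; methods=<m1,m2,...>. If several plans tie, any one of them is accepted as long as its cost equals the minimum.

cost=20760; order=D,E,B,C,A; methods=hash,nl_idx,hash,hash

Selinger DP (subsets sized 1..n):
  {E}: scan cost=120, card=120
  {D}: scan cost=300, card=300
  {B}: scan cost=300, card=300
  {C}: scan cost=50, card=50
  {A}: scan cost=150, card=150
  {DE}: card=120; try (E,hash)→2280, (D,merge)→4080, (E,merge)→4260, (D,hash)→5640, (D,nl)→36120, (E,nl)→36300; best=2280 via (E,hash)
  {BD}: card=3000; try (D,hash)→6000, (B,hash)→6000, (B,nl_idx)→6000, (D,merge)→6300, (B,merge)→6300, (D,nl)→90300 …(+1); best=6000 via (D,hash)
  {BC}: card=3000; try (C,hash)→1200, (B,merge)→3400, (B,nl_idx)→3500, (C,merge)→3650, (C,nl_idx)→5100, (B,hash)→5500 …(+2); best=1200 via (C,hash)
  {AC}: card=150; try (C,hash)→900, (C,nl_idx)→1200, (A,merge)→1750, (C,merge)→1850, (A,hash)→2500, (A,nl)→7550 …(+1); best=900 via (C,hash)
  {BDE}: card=1200; try (B,nl_idx)→4560, (B,merge)→6240, (B,hash)→7800, (E,hash)→10680, (B,nl)→38280, (E,merge)→45960 …(+1); best=4560 via (B,nl_idx)
  {BCD}: card=30000; try (D,hash)→9600, (C,hash)→9600, (D,merge)→43200, (C,merge)→45350, (C,nl_idx)→54000, (C,nl)→156000 …(+1); best=9600 via (D,hash)
  {ABC}: card=9000; try (B,merge)→5250, (B,hash)→6450, (A,hash)→6600, (B,nl_idx)→11250, (A,merge)→41550, (B,nl)→45900 …(+1); best=5250 via (B,merge)
  {BCDE}: card=12000; try (C,hash)→6360, (C,merge)→19310, (C,nl_idx)→23760, (E,hash)→41280, (C,nl)→64560, (E,merge)→490560 …(+1); best=6360 via (C,hash)
  {ABCD}: card=90000; try (D,hash)→19650, (A,hash)→42000, (D,merge)→143250, (A,merge)→490950, (D,nl)→2705250, (A,nl)→4509600; best=19650 via (D,hash)
  {ABCDE}: card=36000; try (A,hash)→20760, (E,hash)→111330, (A,merge)→187710, (E,merge)→1640610, (A,nl)→1806360, (E,nl)→10819650; best=20760 via (A,hash)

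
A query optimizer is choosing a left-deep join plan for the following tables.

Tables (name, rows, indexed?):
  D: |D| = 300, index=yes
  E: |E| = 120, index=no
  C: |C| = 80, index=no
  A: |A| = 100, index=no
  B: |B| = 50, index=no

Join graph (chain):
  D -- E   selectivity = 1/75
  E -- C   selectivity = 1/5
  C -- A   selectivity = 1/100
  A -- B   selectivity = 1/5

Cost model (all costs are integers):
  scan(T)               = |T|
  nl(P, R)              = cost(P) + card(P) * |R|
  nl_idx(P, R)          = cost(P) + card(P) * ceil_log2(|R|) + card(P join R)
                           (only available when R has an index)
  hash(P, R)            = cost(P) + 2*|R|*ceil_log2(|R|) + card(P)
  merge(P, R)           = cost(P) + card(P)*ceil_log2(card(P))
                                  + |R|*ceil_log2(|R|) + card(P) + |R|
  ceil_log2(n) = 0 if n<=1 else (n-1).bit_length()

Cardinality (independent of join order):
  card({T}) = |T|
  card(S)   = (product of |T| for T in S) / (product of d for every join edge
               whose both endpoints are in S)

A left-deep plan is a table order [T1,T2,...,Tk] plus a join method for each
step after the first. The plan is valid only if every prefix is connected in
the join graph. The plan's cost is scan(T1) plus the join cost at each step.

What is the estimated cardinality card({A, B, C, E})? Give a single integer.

19200

Tables in S: A(100), B(50), C(80), E(120)
Edges inside S: E-C(d=5), C-A(d=100), A-B(d=5)
numerator = 100 * 50 * 80 * 120 = 48000000
denominator = 5 * 100 * 5 = 2500
card(S) = 48000000 / 2500 = 19200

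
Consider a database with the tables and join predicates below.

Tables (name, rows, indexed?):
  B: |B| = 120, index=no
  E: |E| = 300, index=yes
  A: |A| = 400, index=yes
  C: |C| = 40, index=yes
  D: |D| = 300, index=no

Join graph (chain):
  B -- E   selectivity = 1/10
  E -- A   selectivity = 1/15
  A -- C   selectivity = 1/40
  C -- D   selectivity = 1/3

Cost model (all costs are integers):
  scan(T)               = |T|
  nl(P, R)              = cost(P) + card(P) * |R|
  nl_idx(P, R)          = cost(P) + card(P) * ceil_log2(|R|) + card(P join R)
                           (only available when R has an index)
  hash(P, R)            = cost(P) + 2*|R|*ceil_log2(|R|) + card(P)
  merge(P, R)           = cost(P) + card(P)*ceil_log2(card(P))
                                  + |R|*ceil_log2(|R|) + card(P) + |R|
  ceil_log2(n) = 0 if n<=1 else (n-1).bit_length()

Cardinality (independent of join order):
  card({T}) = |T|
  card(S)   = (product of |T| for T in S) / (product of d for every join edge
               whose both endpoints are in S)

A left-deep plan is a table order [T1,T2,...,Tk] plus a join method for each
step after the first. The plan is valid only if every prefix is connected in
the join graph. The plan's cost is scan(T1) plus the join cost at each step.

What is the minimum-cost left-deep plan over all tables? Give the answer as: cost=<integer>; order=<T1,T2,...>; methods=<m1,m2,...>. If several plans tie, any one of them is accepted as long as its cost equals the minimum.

cost=117680; order=C,A,E,B,D; methods=nl_idx,hash,hash,hash

Selinger DP (subsets sized 1..n):
  {B}: scan cost=120, card=120
  {E}: scan cost=300, card=300
  {A}: scan cost=400, card=400
  {C}: scan cost=40, card=40
  {D}: scan cost=300, card=300
  {BE}: card=3600; try (B,hash)→2280, (E,merge)→4080, (B,merge)→4260, (E,nl_idx)→4800, (E,hash)→5640, (E,nl)→36120 …(+1); best=2280 via (B,hash)
  {AE}: card=8000; try (E,hash)→6200, (A,merge)→7300, (E,merge)→7400, (A,hash)→7800, (A,nl_idx)→11000, (E,nl_idx)→12000 …(+2); best=6200 via (E,hash)
  {AC}: card=400; try (A,nl_idx)→800, (C,hash)→1280, (C,nl_idx)→3200, (A,merge)→4320, (C,merge)→4680, (A,hash)→7280 …(+2); best=800 via (A,nl_idx)
  {CD}: card=4000; try (C,hash)→1080, (D,merge)→3320, (C,merge)→3580, (D,hash)→5480, (C,nl_idx)→6100, (D,nl)→12040 …(+1); best=1080 via (C,hash)
  {ABE}: card=96000; try (A,hash)→13080, (B,hash)→15880, (A,merge)→53080, (B,merge)→119160, (A,nl_idx)→130680, (B,nl)→966200 …(+1); best=13080 via (A,hash)
  {ACE}: card=8000; try (E,hash)→6600, (E,merge)→7800, (E,nl_idx)→12400, (C,hash)→14680, (C,nl_idx)→62200, (C,merge)→118480 …(+2); best=6600 via (E,hash)
  {ACD}: card=40000; try (D,hash)→6600, (D,merge)→7800, (A,hash)→12280, (A,merge)→57080, (A,nl_idx)→77080, (D,nl)→120800 …(+1); best=6600 via (D,hash)
  {ABCE}: card=96000; try (B,hash)→16280, (C,hash)→109560, (B,merge)→119560, (C,nl_idx)→685080, (B,nl)→966600, (C,merge)→1741360 …(+1); best=16280 via (B,hash)
  {ACDE}: card=800000; try (D,hash)→20000, (E,hash)→52000, (D,merge)→121600, (E,merge)→689600, (E,nl_idx)→1166600, (D,nl)→2406600 …(+1); best=20000 via (D,hash)
  {ABCDE}: card=9600000; try (D,hash)→117680, (B,hash)→821680, (D,merge)→1747280, (B,merge)→16820960, (D,nl)→28816280, (B,nl)→96020000; best=117680 via (D,hash)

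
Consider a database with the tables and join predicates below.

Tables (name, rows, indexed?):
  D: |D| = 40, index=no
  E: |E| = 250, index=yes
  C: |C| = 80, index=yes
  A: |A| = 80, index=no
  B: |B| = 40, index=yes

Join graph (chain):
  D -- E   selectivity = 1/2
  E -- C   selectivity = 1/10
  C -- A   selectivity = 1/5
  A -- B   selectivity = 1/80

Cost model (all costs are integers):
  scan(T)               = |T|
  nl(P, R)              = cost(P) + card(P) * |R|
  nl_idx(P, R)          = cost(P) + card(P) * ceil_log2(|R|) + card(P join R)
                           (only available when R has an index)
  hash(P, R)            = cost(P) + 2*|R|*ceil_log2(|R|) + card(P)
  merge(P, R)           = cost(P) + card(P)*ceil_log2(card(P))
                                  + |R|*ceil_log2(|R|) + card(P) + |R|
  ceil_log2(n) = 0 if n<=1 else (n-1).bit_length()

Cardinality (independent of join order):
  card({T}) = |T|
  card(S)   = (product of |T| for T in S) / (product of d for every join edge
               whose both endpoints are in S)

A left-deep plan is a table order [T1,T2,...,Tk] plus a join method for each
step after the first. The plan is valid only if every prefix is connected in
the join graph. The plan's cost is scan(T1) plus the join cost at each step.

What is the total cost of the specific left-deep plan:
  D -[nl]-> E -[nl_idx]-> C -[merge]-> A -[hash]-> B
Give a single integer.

step 1: scan D: cost=40, card=40
step 2: join E via nl
    card(P join E) = 40*250/(2) = 5000
    cost = 40 + 40*250 = 10040
step 3: join C via nl_idx
    card(P join C) = 5000*80/(10) = 40000
    cost = 10040 + 5000*7 + 40000 = 85040
step 4: join A via merge
    card(P join A) = 40000*80/(5) = 640000
    cost = 85040 + 40000*16 + 80*7 + 40000 + 80 = 765680
step 5: join B via hash
    card(P join B) = 640000*40/(80) = 320000
    cost = 765680 + 2*40*6 + 640000 = 1406160

1406160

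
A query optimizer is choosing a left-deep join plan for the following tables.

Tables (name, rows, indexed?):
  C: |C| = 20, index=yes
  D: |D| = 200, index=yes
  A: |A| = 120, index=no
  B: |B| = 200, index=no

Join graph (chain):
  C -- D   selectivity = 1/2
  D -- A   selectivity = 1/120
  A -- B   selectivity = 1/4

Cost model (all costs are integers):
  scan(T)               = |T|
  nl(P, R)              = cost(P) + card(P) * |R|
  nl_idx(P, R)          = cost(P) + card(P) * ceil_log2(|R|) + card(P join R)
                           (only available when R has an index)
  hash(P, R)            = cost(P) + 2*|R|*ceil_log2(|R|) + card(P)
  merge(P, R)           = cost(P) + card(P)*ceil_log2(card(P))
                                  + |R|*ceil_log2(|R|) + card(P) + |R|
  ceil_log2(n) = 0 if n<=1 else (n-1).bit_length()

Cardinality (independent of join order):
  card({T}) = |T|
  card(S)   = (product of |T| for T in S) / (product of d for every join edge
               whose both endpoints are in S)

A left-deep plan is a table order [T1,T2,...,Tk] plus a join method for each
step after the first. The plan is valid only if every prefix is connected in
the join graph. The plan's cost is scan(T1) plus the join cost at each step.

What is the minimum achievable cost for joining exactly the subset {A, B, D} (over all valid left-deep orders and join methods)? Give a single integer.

4680

Selinger DP over subsets of {A,B,D}:
  {D}: scan cost=200, card=200
  {A}: scan cost=120, card=120
  {B}: scan cost=200, card=200
  {AD}: card=200; try (D,nl_idx)→1280, (A,hash)→2080, (D,merge)→2880, (A,merge)→2960, (D,hash)→3440, (D,nl)→24120 …(+1); best=1280 via (D,nl_idx)
  {AB}: card=6000; try (A,hash)→2080, (B,merge)→2880, (A,merge)→2960, (B,hash)→3440, (B,nl)→24120, (A,nl)→24200; best=2080 via (A,hash)
  {ABD}: card=10000; try (B,hash)→4680, (B,merge)→4880, (D,hash)→11280, (B,nl)→41280, (D,nl_idx)→60080, (D,merge)→87880 …(+1); best=4680 via (B,hash)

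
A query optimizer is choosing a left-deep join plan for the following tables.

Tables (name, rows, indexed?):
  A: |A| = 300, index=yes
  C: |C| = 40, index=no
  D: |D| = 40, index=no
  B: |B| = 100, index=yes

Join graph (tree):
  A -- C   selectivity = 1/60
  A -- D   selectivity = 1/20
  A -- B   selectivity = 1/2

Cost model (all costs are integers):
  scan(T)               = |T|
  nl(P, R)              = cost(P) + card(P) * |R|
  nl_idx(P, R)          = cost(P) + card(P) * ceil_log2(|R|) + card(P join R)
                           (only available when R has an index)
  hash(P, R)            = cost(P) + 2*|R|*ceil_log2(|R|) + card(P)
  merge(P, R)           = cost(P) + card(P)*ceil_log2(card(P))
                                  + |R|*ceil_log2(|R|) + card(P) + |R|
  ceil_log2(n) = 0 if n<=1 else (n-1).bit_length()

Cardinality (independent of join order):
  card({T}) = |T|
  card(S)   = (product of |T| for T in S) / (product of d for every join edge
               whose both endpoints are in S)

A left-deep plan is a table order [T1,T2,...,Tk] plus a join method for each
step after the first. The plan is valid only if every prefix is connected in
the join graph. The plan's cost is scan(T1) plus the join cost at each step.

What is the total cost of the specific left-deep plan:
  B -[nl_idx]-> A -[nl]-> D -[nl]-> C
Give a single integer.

step 1: scan B: cost=100, card=100
step 2: join A via nl_idx
    card(P join A) = 100*300/(2) = 15000
    cost = 100 + 100*9 + 15000 = 16000
step 3: join D via nl
    card(P join D) = 15000*40/(20) = 30000
    cost = 16000 + 15000*40 = 616000
step 4: join C via nl
    card(P join C) = 30000*40/(60) = 20000
    cost = 616000 + 30000*40 = 1816000

1816000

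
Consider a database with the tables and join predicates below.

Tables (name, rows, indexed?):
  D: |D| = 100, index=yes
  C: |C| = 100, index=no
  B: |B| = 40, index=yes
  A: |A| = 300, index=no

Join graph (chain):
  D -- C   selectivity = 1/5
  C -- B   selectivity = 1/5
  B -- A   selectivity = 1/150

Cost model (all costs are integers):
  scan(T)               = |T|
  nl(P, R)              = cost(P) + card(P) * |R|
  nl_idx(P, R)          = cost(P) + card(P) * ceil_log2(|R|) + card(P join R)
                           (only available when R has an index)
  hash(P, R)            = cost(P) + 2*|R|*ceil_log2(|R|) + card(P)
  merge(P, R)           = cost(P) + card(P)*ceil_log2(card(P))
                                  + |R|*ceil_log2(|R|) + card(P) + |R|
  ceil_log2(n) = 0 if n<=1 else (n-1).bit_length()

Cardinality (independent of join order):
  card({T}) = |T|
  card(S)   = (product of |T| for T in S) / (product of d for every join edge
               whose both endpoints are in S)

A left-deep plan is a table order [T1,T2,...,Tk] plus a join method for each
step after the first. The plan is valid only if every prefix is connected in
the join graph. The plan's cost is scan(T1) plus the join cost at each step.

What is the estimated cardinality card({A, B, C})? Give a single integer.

Tables in S: A(300), B(40), C(100)
Edges inside S: C-B(d=5), B-A(d=150)
numerator = 300 * 40 * 100 = 1200000
denominator = 5 * 150 = 750
card(S) = 1200000 / 750 = 1600

1600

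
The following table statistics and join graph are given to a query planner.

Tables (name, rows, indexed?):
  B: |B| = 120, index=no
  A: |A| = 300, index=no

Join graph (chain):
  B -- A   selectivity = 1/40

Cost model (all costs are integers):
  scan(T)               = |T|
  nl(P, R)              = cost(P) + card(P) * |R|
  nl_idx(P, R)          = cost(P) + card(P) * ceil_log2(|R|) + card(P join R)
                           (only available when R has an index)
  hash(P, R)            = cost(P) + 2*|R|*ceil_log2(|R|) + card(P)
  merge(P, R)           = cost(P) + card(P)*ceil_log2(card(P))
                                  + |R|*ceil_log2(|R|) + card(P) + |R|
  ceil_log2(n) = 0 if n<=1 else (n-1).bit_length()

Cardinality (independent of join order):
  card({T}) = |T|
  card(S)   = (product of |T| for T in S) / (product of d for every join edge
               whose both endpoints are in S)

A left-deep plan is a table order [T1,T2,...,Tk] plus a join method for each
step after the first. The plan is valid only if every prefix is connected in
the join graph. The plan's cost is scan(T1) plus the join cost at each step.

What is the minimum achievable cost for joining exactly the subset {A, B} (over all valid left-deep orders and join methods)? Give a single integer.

2280

Selinger DP over subsets of {A,B}:
  {B}: scan cost=120, card=120
  {A}: scan cost=300, card=300
  {AB}: card=900; try (B,hash)→2280, (A,merge)→4080, (B,merge)→4260, (A,hash)→5640, (A,nl)→36120, (B,nl)→36300; best=2280 via (B,hash)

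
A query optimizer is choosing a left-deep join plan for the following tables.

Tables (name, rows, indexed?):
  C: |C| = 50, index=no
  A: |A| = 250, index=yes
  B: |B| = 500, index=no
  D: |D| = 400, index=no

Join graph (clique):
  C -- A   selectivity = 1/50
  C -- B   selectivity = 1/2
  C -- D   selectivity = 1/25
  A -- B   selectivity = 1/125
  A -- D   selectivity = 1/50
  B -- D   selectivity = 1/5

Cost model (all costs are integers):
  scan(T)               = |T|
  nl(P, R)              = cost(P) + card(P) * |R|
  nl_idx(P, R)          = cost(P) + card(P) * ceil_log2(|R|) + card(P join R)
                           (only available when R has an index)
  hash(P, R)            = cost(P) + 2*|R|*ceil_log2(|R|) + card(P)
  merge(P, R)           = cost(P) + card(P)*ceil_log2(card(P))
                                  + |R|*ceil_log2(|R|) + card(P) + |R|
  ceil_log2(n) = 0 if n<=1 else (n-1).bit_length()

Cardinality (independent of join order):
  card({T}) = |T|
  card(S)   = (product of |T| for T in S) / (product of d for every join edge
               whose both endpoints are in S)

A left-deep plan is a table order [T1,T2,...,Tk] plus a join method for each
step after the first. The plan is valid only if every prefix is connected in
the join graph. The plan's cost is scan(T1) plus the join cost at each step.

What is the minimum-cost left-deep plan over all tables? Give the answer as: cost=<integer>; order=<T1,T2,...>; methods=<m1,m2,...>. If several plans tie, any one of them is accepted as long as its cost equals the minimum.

cost=11840; order=D,C,A,B; methods=hash,hash,merge

Selinger DP (subsets sized 1..n):
  {C}: scan cost=50, card=50
  {A}: scan cost=250, card=250
  {B}: scan cost=500, card=500
  {D}: scan cost=400, card=400
  {AC}: card=250; try (A,nl_idx)→700, (C,hash)→1100, (A,merge)→2650, (C,merge)→2850, (A,hash)→4100, (A,nl)→12550 …(+1); best=700 via (A,nl_idx)
  {BC}: card=12500; try (C,hash)→1600, (B,merge)→5400, (C,merge)→5850, (B,hash)→9100, (B,nl)→25050, (C,nl)→25500; best=1600 via (C,hash)
  {CD}: card=800; try (C,hash)→1400, (D,merge)→4400, (C,merge)→4750, (D,hash)→7300, (D,nl)→20050, (C,nl)→20400; best=1400 via (C,hash)
  {AB}: card=1000; try (A,hash)→5000, (A,nl_idx)→5500, (B,merge)→7500, (A,merge)→7750, (B,hash)→9500, (B,nl)→125250 …(+1); best=5000 via (A,hash)
  {AD}: card=2000; try (A,hash)→4800, (A,nl_idx)→5600, (D,merge)→6500, (A,merge)→6650, (D,hash)→7700, (D,nl)→100250 …(+1); best=4800 via (A,hash)
  {BD}: card=40000; try (D,hash)→8200, (B,merge)→9400, (D,merge)→9500, (B,hash)→9800, (B,nl)→200400, (D,nl)→200500; best=8200 via (D,hash)
  {ABC}: card=500; try (C,hash)→6600, (B,merge)→7950, (B,hash)→9950, (C,merge)→16350, (A,hash)→18100, (C,nl)→55000 …(+4); best=6600 via (C,hash)
  {ACD}: card=80; try (A,hash)→6200, (D,merge)→6950, (C,hash)→7400, (A,nl_idx)→7880, (D,hash)→8150, (A,merge)→12450 …(+4); best=6200 via (A,hash)
  {BCD}: card=40000; try (B,hash)→11200, (B,merge)→15200, (D,hash)→21300, (C,hash)→48800, (D,merge)→193100, (B,nl)→401400 …(+3); best=11200 via (B,hash)
  {ABD}: card=1600; try (D,hash)→13200, (B,hash)→15800, (D,merge)→20000, (B,merge)→33800, (A,hash)→52200, (A,nl_idx)→329800 …(+4); best=13200 via (D,hash)
  {ABCD}: card=32; try (B,merge)→11840, (D,hash)→14300, (B,hash)→15280, (C,hash)→15400, (D,merge)→15600, (C,merge)→32750 …(+7); best=11840 via (B,merge)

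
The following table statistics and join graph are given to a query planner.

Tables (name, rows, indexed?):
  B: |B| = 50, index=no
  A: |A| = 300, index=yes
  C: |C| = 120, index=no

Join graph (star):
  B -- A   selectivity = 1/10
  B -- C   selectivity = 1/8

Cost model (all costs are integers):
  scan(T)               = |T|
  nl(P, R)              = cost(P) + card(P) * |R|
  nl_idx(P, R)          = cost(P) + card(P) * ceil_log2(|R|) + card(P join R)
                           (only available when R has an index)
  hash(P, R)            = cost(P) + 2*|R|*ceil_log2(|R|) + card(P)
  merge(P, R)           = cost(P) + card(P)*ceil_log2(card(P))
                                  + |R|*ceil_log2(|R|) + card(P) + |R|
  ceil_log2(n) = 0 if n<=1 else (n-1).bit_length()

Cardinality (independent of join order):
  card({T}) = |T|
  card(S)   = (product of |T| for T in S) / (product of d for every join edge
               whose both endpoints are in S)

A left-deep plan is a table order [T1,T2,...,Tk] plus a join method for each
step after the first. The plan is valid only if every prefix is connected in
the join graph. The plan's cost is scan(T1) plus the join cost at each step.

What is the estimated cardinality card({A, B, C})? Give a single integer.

Tables in S: A(300), B(50), C(120)
Edges inside S: B-A(d=10), B-C(d=8)
numerator = 300 * 50 * 120 = 1800000
denominator = 10 * 8 = 80
card(S) = 1800000 / 80 = 22500

22500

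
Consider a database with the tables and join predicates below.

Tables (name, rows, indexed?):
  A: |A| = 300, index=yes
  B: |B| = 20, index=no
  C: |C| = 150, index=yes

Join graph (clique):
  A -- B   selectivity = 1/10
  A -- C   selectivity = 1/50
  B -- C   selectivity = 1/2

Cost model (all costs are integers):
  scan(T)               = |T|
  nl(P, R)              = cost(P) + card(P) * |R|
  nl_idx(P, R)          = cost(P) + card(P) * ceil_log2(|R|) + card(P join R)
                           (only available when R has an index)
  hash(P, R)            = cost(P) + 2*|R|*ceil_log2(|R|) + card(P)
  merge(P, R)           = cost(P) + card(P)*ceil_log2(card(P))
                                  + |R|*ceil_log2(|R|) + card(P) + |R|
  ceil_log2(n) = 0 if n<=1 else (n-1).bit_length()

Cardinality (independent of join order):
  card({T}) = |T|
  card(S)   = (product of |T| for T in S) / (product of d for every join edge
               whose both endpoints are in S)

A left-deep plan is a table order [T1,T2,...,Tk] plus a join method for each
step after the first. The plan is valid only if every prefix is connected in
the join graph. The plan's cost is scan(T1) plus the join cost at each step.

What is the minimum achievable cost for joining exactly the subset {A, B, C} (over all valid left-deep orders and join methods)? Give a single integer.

Selinger DP over subsets of {A,B,C}:
  {A}: scan cost=300, card=300
  {B}: scan cost=20, card=20
  {C}: scan cost=150, card=150
  {AB}: card=600; try (B,hash)→800, (A,nl_idx)→800, (A,merge)→3140, (B,merge)→3420, (A,hash)→5440, (A,nl)→6020 …(+1); best=800 via (B,hash)
  {AC}: card=900; try (A,nl_idx)→2400, (C,hash)→3000, (C,nl_idx)→3600, (A,merge)→4500, (C,merge)→4650, (A,hash)→5700 …(+2); best=2400 via (A,nl_idx)
  {BC}: card=1500; try (B,hash)→500, (C,merge)→1490, (B,merge)→1620, (C,nl_idx)→1680, (C,hash)→2440, (C,nl)→3020 …(+1); best=500 via (B,hash)
  {ABC}: card=900; try (B,hash)→3500, (C,hash)→3800, (C,nl_idx)→6500, (A,hash)→7400, (C,merge)→8750, (B,merge)→12420 …(+5); best=3500 via (B,hash)

3500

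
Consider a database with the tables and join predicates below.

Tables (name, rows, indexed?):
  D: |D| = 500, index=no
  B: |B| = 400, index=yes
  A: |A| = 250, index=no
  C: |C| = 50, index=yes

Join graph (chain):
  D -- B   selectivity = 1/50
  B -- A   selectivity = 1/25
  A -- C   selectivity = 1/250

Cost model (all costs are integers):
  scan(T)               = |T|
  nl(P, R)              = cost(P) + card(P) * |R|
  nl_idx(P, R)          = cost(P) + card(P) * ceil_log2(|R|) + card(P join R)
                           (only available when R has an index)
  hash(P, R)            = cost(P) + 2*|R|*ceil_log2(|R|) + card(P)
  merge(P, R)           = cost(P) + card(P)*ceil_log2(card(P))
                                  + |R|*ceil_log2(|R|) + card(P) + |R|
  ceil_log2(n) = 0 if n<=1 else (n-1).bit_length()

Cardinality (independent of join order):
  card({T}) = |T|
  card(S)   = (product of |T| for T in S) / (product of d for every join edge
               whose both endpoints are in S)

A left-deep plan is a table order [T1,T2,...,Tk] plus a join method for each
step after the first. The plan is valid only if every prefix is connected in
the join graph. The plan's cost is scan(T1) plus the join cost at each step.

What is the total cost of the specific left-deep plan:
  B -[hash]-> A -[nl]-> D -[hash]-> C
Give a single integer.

step 1: scan B: cost=400, card=400
step 2: join A via hash
    card(P join A) = 400*250/(25) = 4000
    cost = 400 + 2*250*8 + 400 = 4800
step 3: join D via nl
    card(P join D) = 4000*500/(50) = 40000
    cost = 4800 + 4000*500 = 2004800
step 4: join C via hash
    card(P join C) = 40000*50/(250) = 8000
    cost = 2004800 + 2*50*6 + 40000 = 2045400

2045400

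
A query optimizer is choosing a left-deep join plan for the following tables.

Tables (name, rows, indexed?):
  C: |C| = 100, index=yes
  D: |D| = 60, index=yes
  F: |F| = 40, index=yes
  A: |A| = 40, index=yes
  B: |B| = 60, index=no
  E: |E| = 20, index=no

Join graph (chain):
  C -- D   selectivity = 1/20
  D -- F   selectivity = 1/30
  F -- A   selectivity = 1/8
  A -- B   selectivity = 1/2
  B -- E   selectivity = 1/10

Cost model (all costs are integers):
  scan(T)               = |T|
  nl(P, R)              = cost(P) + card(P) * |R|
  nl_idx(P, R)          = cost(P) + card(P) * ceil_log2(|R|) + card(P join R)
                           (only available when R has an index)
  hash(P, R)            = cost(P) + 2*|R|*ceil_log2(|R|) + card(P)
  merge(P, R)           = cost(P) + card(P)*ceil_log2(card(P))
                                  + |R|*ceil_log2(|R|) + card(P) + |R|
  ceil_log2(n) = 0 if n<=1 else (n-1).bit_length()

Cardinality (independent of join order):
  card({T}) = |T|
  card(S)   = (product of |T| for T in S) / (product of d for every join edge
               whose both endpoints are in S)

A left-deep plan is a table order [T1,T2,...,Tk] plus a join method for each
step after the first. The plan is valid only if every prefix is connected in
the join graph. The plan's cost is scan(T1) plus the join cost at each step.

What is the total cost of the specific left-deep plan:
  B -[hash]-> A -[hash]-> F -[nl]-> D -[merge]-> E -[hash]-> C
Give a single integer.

567800

step 1: scan B: cost=60, card=60
step 2: join A via hash
    card(P join A) = 60*40/(2) = 1200
    cost = 60 + 2*40*6 + 60 = 600
step 3: join F via hash
    card(P join F) = 1200*40/(8) = 6000
    cost = 600 + 2*40*6 + 1200 = 2280
step 4: join D via nl
    card(P join D) = 6000*60/(30) = 12000
    cost = 2280 + 6000*60 = 362280
step 5: join E via merge
    card(P join E) = 12000*20/(10) = 24000
    cost = 362280 + 12000*14 + 20*5 + 12000 + 20 = 542400
step 6: join C via hash
    card(P join C) = 24000*100/(20) = 120000
    cost = 542400 + 2*100*7 + 24000 = 567800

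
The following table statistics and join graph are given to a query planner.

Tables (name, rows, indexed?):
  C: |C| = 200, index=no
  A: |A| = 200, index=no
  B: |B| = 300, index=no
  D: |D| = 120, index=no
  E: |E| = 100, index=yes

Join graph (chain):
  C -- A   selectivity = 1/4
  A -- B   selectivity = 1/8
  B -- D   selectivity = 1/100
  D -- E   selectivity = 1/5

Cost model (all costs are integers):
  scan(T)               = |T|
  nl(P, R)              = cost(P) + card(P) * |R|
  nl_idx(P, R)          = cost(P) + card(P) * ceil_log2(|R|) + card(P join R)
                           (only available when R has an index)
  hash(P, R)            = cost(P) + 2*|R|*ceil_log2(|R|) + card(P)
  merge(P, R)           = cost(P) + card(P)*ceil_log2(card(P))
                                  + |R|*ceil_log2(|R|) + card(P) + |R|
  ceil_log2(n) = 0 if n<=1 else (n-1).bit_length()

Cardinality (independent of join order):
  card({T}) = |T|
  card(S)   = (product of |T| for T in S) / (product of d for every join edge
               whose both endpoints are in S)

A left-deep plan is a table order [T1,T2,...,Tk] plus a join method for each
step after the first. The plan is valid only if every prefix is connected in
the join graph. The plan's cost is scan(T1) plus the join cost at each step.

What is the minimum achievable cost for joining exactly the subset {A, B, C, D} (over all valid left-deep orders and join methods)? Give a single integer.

18040

Selinger DP over subsets of {A,B,C,D}:
  {C}: scan cost=200, card=200
  {A}: scan cost=200, card=200
  {B}: scan cost=300, card=300
  {D}: scan cost=120, card=120
  {AC}: card=10000; try (C,hash)→3600, (A,hash)→3600, (C,merge)→3800, (A,merge)→3800, (C,nl)→40200, (A,nl)→40200; best=3600 via (C,hash)
  {AB}: card=7500; try (A,hash)→3800, (B,merge)→5000, (A,merge)→5100, (B,hash)→5800, (B,nl)→60200, (A,nl)→60300; best=3800 via (A,hash)
  {BD}: card=360; try (D,hash)→2280, (B,merge)→4080, (D,merge)→4260, (B,hash)→5640, (B,nl)→36120, (D,nl)→36300; best=2280 via (D,hash)
  {ABC}: card=375000; try (C,hash)→14500, (B,hash)→19000, (C,merge)→110600, (B,merge)→156600, (C,nl)→1503800, (B,nl)→3003600; best=14500 via (C,hash)
  {ABD}: card=9000; try (A,hash)→5840, (A,merge)→7680, (D,hash)→12980, (A,nl)→74280, (D,merge)→109760, (D,nl)→903800; best=5840 via (A,hash)
  {ABCD}: card=450000; try (C,hash)→18040, (C,merge)→142640, (D,hash)→391180, (C,nl)→1805840, (D,merge)→7515460, (D,nl)→45014500; best=18040 via (C,hash)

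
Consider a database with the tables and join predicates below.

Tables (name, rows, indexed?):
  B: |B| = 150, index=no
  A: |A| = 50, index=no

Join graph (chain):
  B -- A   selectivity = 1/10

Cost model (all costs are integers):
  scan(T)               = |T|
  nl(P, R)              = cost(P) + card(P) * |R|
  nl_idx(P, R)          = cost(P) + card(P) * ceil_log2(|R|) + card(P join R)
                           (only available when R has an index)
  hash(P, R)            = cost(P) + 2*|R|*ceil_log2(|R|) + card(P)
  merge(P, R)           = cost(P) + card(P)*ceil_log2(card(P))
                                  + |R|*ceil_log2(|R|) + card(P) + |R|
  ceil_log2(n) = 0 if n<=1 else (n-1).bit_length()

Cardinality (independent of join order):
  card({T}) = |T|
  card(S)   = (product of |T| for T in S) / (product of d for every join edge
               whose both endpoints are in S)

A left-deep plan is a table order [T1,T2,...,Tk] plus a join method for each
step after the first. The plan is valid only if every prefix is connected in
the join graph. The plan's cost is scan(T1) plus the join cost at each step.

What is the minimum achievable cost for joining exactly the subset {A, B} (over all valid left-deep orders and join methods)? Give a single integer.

Selinger DP over subsets of {A,B}:
  {B}: scan cost=150, card=150
  {A}: scan cost=50, card=50
  {AB}: card=750; try (A,hash)→900, (B,merge)→1750, (A,merge)→1850, (B,hash)→2500, (B,nl)→7550, (A,nl)→7650; best=900 via (A,hash)

900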